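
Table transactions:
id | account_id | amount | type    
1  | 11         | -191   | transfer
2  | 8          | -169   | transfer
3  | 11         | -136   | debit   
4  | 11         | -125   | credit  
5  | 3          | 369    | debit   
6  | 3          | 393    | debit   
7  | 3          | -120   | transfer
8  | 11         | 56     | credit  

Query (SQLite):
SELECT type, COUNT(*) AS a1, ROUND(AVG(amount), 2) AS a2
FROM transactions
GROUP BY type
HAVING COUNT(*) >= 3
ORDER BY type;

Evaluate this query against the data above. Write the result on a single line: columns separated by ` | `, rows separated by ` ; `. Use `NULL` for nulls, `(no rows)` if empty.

debit | 3 | 208.67 ; transfer | 3 | -160

Group transactions by type.
Per group compute: COUNT(*), ROUND(AVG(amount), 2).
HAVING: drop groups with fewer than 3 rows.
  credit: ids {4, 8} → COUNT(*)=2, ROUND(AVG(amount), 2)=-34.5
  debit: ids {3, 5, 6} → COUNT(*)=3, ROUND(AVG(amount), 2)=208.67
  transfer: ids {1, 2, 7} → COUNT(*)=3, ROUND(AVG(amount), 2)=-160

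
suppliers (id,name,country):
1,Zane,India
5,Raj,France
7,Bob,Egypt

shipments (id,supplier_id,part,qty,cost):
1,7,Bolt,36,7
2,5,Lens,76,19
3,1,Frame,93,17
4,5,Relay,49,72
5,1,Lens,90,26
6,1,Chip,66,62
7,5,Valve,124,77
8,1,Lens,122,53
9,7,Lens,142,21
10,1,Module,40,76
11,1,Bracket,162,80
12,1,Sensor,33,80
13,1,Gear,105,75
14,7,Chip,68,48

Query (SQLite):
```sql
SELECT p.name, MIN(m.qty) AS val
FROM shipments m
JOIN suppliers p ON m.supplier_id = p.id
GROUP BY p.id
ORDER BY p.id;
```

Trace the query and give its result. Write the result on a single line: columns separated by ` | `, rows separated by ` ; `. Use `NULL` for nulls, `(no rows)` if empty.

Join each shipments row to its suppliers via supplier_id.
Group joined rows by suppliers.id; compute MIN(m.qty) per group.
  1: ids {3, 5, 6, 8, 10, 11, 12, 13} → MIN(m.qty)=33
  5: ids {2, 4, 7} → MIN(m.qty)=49
  7: ids {1, 9, 14} → MIN(m.qty)=36

Zane | 33 ; Raj | 49 ; Bob | 36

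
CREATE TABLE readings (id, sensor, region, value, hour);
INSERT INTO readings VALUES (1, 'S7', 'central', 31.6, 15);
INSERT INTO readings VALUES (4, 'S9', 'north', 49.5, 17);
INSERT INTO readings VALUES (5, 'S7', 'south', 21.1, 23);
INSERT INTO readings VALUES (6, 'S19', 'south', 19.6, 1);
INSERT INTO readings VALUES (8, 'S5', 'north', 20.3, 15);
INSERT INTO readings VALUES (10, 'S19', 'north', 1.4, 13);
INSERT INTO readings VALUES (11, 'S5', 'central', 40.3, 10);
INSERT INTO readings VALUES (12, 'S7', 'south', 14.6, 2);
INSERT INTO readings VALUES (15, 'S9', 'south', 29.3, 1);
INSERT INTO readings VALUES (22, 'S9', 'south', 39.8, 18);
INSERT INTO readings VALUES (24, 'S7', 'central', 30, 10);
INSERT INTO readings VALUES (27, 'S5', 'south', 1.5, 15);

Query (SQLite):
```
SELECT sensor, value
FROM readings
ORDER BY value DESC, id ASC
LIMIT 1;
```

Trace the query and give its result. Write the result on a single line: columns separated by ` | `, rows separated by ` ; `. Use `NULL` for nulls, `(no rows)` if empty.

S9 | 49.5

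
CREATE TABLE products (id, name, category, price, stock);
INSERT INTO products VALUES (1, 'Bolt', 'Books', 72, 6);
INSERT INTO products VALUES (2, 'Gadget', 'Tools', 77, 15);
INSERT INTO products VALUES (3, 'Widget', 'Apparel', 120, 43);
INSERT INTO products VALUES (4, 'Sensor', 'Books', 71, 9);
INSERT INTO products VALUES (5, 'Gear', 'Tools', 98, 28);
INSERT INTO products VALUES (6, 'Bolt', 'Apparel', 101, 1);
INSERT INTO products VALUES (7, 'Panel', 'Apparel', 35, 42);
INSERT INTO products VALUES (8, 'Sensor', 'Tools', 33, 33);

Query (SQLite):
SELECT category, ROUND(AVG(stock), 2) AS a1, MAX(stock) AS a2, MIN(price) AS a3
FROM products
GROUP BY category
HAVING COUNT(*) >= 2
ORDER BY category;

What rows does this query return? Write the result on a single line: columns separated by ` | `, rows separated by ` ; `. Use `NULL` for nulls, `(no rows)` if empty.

Apparel | 28.67 | 43 | 35 ; Books | 7.5 | 9 | 71 ; Tools | 25.33 | 33 | 33

Group products by category.
Per group compute: ROUND(AVG(stock), 2), MAX(stock), MIN(price).
HAVING: drop groups with fewer than 2 rows.
  Apparel: ids {3, 6, 7} → ROUND(AVG(stock), 2)=28.67, MAX(stock)=43, MIN(price)=35
  Books: ids {1, 4} → ROUND(AVG(stock), 2)=7.5, MAX(stock)=9, MIN(price)=71
  Tools: ids {2, 5, 8} → ROUND(AVG(stock), 2)=25.33, MAX(stock)=33, MIN(price)=33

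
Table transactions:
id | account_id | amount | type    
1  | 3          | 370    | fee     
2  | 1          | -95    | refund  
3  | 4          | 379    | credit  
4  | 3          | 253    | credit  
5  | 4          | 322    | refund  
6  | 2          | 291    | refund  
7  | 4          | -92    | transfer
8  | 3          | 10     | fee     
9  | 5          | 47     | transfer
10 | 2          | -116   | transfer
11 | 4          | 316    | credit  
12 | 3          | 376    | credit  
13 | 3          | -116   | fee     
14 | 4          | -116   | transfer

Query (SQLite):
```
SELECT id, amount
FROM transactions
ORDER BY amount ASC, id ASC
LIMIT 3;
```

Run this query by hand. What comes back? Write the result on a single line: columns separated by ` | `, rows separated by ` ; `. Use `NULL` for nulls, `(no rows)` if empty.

10 | -116 ; 13 | -116 ; 14 | -116

Sort by amount asc, tiebreak id asc: (-116, id=10), (-116, id=13), (-116, id=14), (-95, id=2), (-92, id=7), (10, id=8) …. Take first 3.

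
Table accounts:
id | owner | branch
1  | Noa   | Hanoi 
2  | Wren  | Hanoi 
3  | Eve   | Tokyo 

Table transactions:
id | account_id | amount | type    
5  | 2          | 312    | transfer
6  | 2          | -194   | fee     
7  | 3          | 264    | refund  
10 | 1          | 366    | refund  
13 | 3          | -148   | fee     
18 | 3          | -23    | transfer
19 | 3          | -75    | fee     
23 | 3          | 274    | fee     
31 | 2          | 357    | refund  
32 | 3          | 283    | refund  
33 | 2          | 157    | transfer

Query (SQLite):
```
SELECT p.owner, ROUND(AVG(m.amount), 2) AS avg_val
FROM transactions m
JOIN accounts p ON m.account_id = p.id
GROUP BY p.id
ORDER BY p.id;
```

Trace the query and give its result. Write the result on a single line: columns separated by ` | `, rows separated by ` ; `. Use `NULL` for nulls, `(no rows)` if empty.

Noa | 366 ; Wren | 158 ; Eve | 95.83

Join each transactions row to its accounts via account_id.
Group joined rows by accounts.id; compute ROUND(AVG(m.amount), 2) per group.
  1: ids {10} → ROUND(AVG(m.amount), 2)=366
  2: ids {5, 6, 31, 33} → ROUND(AVG(m.amount), 2)=158
  3: ids {7, 13, 18, 19, 23, 32} → ROUND(AVG(m.amount), 2)=95.83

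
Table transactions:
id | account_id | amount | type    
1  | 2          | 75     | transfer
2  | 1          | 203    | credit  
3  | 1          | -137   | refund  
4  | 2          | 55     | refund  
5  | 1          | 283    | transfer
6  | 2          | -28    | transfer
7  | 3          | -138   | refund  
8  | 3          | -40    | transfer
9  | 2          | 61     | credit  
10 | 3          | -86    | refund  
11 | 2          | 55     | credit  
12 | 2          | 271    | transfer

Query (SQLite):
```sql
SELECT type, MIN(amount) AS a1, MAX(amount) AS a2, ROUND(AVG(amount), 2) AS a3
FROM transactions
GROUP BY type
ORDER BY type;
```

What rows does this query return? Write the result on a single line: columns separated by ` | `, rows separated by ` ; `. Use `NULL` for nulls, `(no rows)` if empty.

credit | 55 | 203 | 106.33 ; refund | -138 | 55 | -76.5 ; transfer | -40 | 283 | 112.2

Group transactions by type.
Per group compute: MIN(amount), MAX(amount), ROUND(AVG(amount), 2).
  credit: ids {2, 9, 11} → MIN(amount)=55, MAX(amount)=203, ROUND(AVG(amount), 2)=106.33
  refund: ids {3, 4, 7, 10} → MIN(amount)=-138, MAX(amount)=55, ROUND(AVG(amount), 2)=-76.5
  transfer: ids {1, 5, 6, 8, 12} → MIN(amount)=-40, MAX(amount)=283, ROUND(AVG(amount), 2)=112.2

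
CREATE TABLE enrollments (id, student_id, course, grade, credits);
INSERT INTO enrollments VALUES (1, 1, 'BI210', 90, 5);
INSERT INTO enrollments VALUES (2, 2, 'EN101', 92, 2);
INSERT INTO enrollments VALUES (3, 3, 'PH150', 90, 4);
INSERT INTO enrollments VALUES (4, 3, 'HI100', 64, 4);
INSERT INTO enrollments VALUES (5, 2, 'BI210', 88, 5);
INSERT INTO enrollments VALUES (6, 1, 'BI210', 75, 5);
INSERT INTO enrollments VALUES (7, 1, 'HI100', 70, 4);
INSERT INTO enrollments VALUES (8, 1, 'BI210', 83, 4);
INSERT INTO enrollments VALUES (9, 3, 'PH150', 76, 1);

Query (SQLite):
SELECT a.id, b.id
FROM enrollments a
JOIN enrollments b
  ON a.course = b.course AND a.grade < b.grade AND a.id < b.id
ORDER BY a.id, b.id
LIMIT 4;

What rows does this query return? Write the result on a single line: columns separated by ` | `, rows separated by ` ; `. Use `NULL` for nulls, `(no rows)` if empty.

4 | 7 ; 6 | 8

Pairs (a,b) with same course, a.grade < b.grade, a.id < b.id.
course groups: BI210:{1,5,6,8} EN101:{2} HI100:{4,7} PH150:{3,9}
Ordered by (a.id, b.id); first 4.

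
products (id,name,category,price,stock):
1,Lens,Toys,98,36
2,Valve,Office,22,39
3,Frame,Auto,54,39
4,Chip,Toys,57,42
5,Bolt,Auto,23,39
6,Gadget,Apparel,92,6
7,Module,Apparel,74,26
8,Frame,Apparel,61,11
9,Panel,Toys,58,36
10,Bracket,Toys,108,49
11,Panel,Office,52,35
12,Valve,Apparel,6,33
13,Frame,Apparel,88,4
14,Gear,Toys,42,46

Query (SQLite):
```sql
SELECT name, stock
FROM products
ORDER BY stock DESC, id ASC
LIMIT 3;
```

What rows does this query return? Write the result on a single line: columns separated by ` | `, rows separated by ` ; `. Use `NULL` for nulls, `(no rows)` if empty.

Bracket | 49 ; Gear | 46 ; Chip | 42

Sort by stock desc, tiebreak id asc: (49, id=10), (46, id=14), (42, id=4), (39, id=2), (39, id=3), (39, id=5) …. Take first 3.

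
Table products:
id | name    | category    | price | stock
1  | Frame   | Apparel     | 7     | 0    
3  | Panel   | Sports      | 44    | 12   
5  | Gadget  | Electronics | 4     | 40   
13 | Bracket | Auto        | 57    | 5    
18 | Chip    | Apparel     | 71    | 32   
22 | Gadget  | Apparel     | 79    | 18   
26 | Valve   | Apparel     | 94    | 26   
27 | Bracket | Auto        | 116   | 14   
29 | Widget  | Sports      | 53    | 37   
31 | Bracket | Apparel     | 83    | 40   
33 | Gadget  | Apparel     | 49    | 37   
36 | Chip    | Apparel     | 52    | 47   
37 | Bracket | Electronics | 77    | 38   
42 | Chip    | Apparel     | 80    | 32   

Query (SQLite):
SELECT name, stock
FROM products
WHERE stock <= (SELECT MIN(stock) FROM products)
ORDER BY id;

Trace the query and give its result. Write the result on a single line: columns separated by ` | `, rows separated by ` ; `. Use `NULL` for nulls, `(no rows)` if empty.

Frame | 0

Scalar subquery: MIN(stock) over all products rows = 0.
Keep rows where stock <= that value.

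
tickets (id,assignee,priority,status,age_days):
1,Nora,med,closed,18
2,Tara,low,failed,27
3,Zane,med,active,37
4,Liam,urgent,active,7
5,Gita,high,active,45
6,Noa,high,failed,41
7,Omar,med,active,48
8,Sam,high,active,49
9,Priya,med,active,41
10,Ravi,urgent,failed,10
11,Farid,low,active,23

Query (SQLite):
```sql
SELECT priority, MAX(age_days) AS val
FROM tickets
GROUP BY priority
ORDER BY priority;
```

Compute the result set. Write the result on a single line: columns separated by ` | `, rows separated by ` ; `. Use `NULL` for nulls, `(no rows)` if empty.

high | 49 ; low | 27 ; med | 48 ; urgent | 10

Partition tickets by priority; compute MAX(age_days) within each group.
  high: ids {5, 6, 8} → MAX(age_days)=49
  low: ids {2, 11} → MAX(age_days)=27
  med: ids {1, 3, 7, 9} → MAX(age_days)=48
  urgent: ids {4, 10} → MAX(age_days)=10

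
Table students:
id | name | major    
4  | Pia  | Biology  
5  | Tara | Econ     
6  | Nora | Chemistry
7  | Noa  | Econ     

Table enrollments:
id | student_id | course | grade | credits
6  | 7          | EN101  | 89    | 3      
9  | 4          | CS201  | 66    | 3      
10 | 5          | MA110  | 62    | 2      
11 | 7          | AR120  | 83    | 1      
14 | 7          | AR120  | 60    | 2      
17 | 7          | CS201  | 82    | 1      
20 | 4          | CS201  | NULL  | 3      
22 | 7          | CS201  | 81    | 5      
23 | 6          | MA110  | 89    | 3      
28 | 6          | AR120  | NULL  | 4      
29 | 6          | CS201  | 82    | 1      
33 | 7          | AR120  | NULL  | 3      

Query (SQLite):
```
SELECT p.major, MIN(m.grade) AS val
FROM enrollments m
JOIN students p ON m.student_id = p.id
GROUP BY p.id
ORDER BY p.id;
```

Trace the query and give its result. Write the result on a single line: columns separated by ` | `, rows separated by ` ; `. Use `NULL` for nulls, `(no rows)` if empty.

Join each enrollments row to its students via student_id.
Group joined rows by students.id; compute MIN(m.grade) per group.
  4: ids {9, 20} → MIN(m.grade)=66
  5: ids {10} → MIN(m.grade)=62
  6: ids {23, 28, 29} → MIN(m.grade)=82
  7: ids {6, 11, 14, 17, 22, 33} → MIN(m.grade)=60

Biology | 66 ; Econ | 62 ; Chemistry | 82 ; Econ | 60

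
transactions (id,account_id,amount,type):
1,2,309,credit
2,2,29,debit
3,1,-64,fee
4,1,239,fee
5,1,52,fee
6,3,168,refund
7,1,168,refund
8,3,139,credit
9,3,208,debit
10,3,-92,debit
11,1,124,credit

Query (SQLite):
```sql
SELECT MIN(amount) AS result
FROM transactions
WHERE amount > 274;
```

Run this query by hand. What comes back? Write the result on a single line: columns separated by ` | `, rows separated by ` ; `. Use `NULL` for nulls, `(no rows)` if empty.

309

Rows where amount > 274 → amount values: [309].
MIN of non-NULL values = 309.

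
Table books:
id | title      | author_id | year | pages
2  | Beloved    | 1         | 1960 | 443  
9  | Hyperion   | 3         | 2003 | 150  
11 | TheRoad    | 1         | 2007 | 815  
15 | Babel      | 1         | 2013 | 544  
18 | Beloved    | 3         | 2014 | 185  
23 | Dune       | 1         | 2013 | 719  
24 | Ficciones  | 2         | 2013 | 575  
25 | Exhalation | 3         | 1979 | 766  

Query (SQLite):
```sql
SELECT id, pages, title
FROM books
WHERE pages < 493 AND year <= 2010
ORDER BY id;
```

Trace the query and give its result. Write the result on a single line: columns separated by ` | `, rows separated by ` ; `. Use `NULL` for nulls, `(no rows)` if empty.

pages < 493: ids {2, 9, 18}
year <= 2010: ids {2, 9, 11, 25}
Combine with AND.

2 | 443 | Beloved ; 9 | 150 | Hyperion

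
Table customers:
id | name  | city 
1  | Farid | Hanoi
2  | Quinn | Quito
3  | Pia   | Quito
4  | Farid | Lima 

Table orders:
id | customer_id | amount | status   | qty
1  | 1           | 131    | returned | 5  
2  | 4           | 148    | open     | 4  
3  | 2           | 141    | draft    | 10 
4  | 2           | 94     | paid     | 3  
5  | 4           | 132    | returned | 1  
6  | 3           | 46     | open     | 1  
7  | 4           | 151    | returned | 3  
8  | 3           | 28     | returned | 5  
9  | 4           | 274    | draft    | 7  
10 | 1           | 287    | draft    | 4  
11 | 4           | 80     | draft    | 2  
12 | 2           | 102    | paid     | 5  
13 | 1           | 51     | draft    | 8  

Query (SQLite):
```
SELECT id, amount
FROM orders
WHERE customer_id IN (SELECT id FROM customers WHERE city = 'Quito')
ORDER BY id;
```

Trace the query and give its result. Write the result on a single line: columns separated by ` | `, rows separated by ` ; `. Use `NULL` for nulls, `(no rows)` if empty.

Inner query: customers.id where city = 'Quito'.
Outer: keep orders rows whose customer_id is in that set.
Inner query → {2, 3}

3 | 141 ; 4 | 94 ; 6 | 46 ; 8 | 28 ; 12 | 102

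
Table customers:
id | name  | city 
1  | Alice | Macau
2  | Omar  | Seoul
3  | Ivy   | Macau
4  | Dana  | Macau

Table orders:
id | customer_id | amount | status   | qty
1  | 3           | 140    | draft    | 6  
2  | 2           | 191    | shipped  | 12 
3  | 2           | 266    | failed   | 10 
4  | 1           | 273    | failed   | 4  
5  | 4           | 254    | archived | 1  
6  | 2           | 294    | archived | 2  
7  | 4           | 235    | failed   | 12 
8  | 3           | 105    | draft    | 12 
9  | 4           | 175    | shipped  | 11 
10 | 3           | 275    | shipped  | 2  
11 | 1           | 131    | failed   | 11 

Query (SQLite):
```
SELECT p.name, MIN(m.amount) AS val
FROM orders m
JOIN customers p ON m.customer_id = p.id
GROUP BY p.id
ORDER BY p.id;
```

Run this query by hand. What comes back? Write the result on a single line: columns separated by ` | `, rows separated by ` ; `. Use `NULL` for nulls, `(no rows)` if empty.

Alice | 131 ; Omar | 191 ; Ivy | 105 ; Dana | 175

Join each orders row to its customers via customer_id.
Group joined rows by customers.id; compute MIN(m.amount) per group.
  1: ids {4, 11} → MIN(m.amount)=131
  2: ids {2, 3, 6} → MIN(m.amount)=191
  3: ids {1, 8, 10} → MIN(m.amount)=105
  4: ids {5, 7, 9} → MIN(m.amount)=175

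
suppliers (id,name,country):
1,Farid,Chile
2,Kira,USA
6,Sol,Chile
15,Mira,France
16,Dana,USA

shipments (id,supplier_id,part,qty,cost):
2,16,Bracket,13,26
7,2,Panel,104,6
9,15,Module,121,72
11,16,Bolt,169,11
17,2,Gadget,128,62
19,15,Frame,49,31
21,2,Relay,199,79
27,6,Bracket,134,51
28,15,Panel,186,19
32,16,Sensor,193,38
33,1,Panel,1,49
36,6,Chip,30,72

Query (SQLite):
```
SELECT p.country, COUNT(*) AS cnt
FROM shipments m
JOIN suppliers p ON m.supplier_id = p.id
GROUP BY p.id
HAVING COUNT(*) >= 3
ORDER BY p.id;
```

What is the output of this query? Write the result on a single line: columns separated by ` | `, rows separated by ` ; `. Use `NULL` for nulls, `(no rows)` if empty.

USA | 3 ; France | 3 ; USA | 3

Join each shipments row to its suppliers via supplier_id.
Group joined rows by suppliers.id; compute COUNT(*) per group.
HAVING: keep groups with count ≥ 3.
  1: ids {33} → COUNT(*)=1
  2: ids {7, 17, 21} → COUNT(*)=3
  6: ids {27, 36} → COUNT(*)=2
  15: ids {9, 19, 28} → COUNT(*)=3
  16: ids {2, 11, 32} → COUNT(*)=3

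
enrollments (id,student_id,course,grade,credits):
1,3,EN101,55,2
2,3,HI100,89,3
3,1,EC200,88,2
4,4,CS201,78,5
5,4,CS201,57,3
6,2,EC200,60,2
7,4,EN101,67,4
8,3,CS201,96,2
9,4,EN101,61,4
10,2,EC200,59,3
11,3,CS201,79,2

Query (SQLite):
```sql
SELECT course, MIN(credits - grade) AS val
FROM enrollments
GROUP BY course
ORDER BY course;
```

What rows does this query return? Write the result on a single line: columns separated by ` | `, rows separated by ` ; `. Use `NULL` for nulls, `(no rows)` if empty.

For each row compute credits - grade.
Group by course; take MIN of the expression per group.
  CS201: ids {4, 5, 8, 11} → MIN(credits - grade)=-94
  EC200: ids {3, 6, 10} → MIN(credits - grade)=-86
  EN101: ids {1, 7, 9} → MIN(credits - grade)=-63
  HI100: ids {2} → MIN(credits - grade)=-86

CS201 | -94 ; EC200 | -86 ; EN101 | -63 ; HI100 | -86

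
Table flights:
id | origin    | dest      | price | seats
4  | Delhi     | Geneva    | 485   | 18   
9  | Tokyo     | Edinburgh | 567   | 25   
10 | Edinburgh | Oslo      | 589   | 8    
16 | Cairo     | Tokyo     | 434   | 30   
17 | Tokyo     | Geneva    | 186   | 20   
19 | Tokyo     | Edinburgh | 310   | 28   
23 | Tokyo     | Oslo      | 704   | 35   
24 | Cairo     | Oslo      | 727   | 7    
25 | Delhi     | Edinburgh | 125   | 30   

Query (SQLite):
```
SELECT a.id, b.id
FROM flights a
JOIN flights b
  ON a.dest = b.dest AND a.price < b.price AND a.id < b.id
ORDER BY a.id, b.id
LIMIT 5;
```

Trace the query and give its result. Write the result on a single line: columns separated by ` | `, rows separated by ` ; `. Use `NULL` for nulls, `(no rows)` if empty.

Pairs (a,b) with same dest, a.price < b.price, a.id < b.id.
dest groups: Edinburgh:{9,19,25} Geneva:{4,17} Oslo:{10,23,24} Tokyo:{16}
Ordered by (a.id, b.id); first 5.

10 | 23 ; 10 | 24 ; 23 | 24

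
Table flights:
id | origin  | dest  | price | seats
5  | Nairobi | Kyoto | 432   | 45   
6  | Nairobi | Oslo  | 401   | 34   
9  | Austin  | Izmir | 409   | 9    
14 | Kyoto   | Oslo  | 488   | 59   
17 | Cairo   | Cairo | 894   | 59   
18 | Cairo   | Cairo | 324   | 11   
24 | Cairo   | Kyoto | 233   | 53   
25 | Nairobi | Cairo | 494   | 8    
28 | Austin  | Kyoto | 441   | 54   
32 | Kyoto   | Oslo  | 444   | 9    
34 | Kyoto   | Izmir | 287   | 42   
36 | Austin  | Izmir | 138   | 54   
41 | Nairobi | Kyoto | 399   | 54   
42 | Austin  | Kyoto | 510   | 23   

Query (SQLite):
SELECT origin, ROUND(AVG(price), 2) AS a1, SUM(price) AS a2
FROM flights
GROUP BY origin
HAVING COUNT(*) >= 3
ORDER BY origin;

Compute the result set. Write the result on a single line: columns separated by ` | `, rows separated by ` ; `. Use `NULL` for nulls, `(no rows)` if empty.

Austin | 374.5 | 1498 ; Cairo | 483.67 | 1451 ; Kyoto | 406.33 | 1219 ; Nairobi | 431.5 | 1726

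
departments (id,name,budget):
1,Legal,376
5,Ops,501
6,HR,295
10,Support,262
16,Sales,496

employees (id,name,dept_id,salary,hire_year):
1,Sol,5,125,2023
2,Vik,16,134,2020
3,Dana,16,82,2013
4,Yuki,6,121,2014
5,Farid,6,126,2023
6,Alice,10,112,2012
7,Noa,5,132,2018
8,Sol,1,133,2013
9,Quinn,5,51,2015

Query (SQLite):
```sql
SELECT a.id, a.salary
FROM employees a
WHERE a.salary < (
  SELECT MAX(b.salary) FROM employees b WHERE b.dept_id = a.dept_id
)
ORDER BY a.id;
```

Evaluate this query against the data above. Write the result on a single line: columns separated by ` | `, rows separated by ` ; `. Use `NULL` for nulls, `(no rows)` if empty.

For each employees row a, compute MAX(salary) over rows sharing a.dept_id.
Keep row a if a.salary < that per-group MAX.
  dept_id=1: MAX(salary) = 133
  dept_id=5: MAX(salary) = 132
  dept_id=6: MAX(salary) = 126
  dept_id=10: MAX(salary) = 112
  dept_id=16: MAX(salary) = 134

1 | 125 ; 3 | 82 ; 4 | 121 ; 9 | 51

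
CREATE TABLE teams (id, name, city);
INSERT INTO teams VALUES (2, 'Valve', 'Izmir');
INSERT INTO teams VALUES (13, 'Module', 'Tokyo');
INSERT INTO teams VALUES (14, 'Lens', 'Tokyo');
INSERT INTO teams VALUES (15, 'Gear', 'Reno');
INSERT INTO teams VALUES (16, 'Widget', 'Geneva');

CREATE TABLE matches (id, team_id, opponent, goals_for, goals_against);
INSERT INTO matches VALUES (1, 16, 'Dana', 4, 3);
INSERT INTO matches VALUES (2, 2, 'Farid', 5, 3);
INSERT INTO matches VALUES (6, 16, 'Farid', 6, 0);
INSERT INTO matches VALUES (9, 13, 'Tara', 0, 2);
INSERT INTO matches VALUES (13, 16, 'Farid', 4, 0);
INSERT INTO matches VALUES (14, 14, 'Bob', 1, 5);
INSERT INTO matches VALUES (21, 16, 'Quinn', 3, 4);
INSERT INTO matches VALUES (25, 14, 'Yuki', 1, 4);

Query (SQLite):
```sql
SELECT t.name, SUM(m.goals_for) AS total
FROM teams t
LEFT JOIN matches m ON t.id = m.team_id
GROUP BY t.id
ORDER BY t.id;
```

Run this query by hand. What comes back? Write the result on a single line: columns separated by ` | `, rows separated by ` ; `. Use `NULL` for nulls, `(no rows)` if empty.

LEFT JOIN keeps every teams row; unmatched ones get NULL for matches columns.
Group by teams.id and compute SUM(m.goals_for). SUM over an all-NULL group is NULL.
  2: ids {2} → SUM(m.goals_for)=5
  13: ids {9} → SUM(m.goals_for)=0
  14: ids {14, 25} → SUM(m.goals_for)=2
  15: ids {—} → SUM(m.goals_for)=NULL
  16: ids {1, 6, 13, 21} → SUM(m.goals_for)=17

Valve | 5 ; Module | 0 ; Lens | 2 ; Gear | NULL ; Widget | 17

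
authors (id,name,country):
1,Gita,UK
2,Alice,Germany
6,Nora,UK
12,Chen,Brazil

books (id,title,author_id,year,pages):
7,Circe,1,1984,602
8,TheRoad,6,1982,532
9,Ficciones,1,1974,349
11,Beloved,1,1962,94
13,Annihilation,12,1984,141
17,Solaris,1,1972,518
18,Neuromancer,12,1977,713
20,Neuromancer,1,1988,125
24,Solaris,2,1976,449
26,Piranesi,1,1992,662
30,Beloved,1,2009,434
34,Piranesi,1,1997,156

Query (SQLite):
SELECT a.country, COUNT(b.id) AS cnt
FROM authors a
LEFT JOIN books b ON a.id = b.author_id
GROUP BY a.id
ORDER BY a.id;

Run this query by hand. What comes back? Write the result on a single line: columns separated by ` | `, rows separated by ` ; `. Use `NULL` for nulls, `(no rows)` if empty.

UK | 8 ; Germany | 1 ; UK | 1 ; Brazil | 2

LEFT JOIN keeps every authors row; unmatched ones get NULL for books columns.
Group by authors.id and compute COUNT(b.id). COUNT(col) of an all-NULL group is 0.
  1: ids {7, 9, 11, 17, 20, 26, 30, 34} → COUNT(b.id)=8
  2: ids {24} → COUNT(b.id)=1
  6: ids {8} → COUNT(b.id)=1
  12: ids {13, 18} → COUNT(b.id)=2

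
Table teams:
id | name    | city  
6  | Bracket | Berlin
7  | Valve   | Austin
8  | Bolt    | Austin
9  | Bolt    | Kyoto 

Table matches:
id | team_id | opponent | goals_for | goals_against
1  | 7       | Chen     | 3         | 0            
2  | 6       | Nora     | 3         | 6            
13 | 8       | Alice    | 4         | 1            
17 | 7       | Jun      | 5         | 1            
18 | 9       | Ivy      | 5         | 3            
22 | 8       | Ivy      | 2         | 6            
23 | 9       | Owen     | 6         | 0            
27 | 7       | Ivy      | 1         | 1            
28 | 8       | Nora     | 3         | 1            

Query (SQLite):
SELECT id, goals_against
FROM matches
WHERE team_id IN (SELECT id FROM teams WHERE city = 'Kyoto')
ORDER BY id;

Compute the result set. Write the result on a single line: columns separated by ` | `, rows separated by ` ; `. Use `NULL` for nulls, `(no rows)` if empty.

Inner query: teams.id where city = 'Kyoto'.
Outer: keep matches rows whose team_id is in that set.
Inner query → {9}

18 | 3 ; 23 | 0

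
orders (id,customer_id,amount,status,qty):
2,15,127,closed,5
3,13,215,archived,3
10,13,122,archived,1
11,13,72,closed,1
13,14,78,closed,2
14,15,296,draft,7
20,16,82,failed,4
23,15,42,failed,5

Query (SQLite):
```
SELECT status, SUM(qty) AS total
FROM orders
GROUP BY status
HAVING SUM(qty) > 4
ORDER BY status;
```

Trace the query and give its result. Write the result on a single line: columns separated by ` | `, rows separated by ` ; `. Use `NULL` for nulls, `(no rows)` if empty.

closed | 8 ; draft | 7 ; failed | 9

Partition orders by status; compute SUM(qty) within each group.
HAVING: keep groups where SUM(qty) > 4.
  archived: ids {3, 10} → SUM(qty)=4
  closed: ids {2, 11, 13} → SUM(qty)=8
  draft: ids {14} → SUM(qty)=7
  failed: ids {20, 23} → SUM(qty)=9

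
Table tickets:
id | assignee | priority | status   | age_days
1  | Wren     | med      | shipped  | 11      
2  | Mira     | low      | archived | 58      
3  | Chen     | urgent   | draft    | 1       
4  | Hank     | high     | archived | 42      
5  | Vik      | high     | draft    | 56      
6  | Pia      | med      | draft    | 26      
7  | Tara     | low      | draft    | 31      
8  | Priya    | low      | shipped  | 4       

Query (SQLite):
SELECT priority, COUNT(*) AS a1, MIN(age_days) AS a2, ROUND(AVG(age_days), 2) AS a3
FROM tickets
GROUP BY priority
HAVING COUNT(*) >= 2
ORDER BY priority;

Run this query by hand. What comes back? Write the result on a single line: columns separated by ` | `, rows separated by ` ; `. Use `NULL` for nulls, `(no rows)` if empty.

high | 2 | 42 | 49 ; low | 3 | 4 | 31 ; med | 2 | 11 | 18.5

Group tickets by priority.
Per group compute: COUNT(*), MIN(age_days), ROUND(AVG(age_days), 2).
HAVING: drop groups with fewer than 2 rows.
  high: ids {4, 5} → COUNT(*)=2, MIN(age_days)=42, ROUND(AVG(age_days), 2)=49
  low: ids {2, 7, 8} → COUNT(*)=3, MIN(age_days)=4, ROUND(AVG(age_days), 2)=31
  med: ids {1, 6} → COUNT(*)=2, MIN(age_days)=11, ROUND(AVG(age_days), 2)=18.5
  urgent: ids {3} → COUNT(*)=1, MIN(age_days)=1, ROUND(AVG(age_days), 2)=1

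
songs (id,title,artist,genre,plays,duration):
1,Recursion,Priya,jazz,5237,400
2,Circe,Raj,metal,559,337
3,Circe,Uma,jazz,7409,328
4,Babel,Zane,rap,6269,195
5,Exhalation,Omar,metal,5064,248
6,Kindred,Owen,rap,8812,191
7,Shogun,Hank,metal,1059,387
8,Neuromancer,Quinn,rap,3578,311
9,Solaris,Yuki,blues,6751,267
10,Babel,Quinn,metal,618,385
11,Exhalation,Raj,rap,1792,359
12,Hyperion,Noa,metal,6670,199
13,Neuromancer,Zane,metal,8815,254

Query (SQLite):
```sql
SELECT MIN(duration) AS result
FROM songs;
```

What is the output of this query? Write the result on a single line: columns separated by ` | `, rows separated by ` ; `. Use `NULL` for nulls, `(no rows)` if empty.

All duration values: [400, 337, 328, 195, 248, 191, 387, 311, 267, 385, 359, 199, 254].
MIN of non-NULL values = 191.

191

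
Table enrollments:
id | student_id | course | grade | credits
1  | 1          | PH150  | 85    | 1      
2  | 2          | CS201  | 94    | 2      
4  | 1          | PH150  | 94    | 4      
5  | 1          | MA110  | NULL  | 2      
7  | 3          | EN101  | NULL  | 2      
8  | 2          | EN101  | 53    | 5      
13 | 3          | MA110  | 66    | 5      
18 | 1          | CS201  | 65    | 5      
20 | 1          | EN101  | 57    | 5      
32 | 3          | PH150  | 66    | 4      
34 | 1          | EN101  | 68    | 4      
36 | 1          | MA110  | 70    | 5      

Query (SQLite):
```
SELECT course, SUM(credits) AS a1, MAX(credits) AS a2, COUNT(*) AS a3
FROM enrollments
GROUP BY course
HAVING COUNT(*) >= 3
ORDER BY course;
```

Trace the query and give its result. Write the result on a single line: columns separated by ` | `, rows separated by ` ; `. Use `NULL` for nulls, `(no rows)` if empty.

Group enrollments by course.
Per group compute: SUM(credits), MAX(credits), COUNT(*).
HAVING: drop groups with fewer than 3 rows.
  CS201: ids {2, 18} → SUM(credits)=7, MAX(credits)=5, COUNT(*)=2
  EN101: ids {7, 8, 20, 34} → SUM(credits)=16, MAX(credits)=5, COUNT(*)=4
  MA110: ids {5, 13, 36} → SUM(credits)=12, MAX(credits)=5, COUNT(*)=3
  PH150: ids {1, 4, 32} → SUM(credits)=9, MAX(credits)=4, COUNT(*)=3

EN101 | 16 | 5 | 4 ; MA110 | 12 | 5 | 3 ; PH150 | 9 | 4 | 3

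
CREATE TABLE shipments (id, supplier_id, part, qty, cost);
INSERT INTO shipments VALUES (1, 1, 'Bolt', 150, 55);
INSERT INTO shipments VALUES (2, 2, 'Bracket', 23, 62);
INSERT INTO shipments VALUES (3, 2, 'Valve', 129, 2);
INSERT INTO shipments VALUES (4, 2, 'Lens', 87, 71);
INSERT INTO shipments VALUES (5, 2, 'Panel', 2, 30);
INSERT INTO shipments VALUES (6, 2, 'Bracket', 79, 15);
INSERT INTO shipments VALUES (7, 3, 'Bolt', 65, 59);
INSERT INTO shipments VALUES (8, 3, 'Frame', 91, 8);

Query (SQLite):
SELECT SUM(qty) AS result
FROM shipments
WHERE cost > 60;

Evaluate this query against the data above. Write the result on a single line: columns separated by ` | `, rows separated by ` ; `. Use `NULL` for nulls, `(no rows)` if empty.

110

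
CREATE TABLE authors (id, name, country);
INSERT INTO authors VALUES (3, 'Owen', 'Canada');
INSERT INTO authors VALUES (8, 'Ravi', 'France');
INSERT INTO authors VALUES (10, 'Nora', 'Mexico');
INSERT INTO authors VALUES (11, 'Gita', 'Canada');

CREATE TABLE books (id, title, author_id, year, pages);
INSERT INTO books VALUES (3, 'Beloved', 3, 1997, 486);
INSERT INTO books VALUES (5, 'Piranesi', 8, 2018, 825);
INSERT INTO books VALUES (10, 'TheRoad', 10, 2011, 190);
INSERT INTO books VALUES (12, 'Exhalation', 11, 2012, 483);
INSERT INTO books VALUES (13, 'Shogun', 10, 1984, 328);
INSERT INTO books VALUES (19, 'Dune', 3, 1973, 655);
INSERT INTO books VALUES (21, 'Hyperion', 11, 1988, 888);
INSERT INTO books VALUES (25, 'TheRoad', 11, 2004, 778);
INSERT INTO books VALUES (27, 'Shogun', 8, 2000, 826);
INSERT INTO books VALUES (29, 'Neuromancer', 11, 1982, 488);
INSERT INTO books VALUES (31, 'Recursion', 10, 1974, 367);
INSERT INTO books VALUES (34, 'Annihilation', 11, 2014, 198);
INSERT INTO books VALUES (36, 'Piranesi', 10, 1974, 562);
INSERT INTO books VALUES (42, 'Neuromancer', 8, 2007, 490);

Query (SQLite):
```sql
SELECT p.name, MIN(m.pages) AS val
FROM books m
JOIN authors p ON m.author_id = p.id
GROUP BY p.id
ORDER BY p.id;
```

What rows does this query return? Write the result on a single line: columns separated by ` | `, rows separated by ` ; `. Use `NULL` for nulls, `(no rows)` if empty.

Owen | 486 ; Ravi | 490 ; Nora | 190 ; Gita | 198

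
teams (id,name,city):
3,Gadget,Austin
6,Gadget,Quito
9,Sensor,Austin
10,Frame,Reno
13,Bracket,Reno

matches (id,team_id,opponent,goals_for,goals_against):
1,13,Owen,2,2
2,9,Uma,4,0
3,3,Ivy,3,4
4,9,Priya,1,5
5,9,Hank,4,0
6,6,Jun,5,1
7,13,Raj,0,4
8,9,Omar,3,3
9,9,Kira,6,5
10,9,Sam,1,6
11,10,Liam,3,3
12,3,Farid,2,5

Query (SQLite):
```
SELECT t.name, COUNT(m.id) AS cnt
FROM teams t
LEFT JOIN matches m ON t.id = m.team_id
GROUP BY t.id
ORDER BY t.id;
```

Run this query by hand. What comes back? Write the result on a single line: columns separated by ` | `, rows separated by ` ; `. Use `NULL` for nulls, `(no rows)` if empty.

Gadget | 2 ; Gadget | 1 ; Sensor | 6 ; Frame | 1 ; Bracket | 2

LEFT JOIN keeps every teams row; unmatched ones get NULL for matches columns.
Group by teams.id and compute COUNT(m.id). COUNT(col) of an all-NULL group is 0.
  3: ids {3, 12} → COUNT(m.id)=2
  6: ids {6} → COUNT(m.id)=1
  9: ids {2, 4, 5, 8, 9, 10} → COUNT(m.id)=6
  10: ids {11} → COUNT(m.id)=1
  13: ids {1, 7} → COUNT(m.id)=2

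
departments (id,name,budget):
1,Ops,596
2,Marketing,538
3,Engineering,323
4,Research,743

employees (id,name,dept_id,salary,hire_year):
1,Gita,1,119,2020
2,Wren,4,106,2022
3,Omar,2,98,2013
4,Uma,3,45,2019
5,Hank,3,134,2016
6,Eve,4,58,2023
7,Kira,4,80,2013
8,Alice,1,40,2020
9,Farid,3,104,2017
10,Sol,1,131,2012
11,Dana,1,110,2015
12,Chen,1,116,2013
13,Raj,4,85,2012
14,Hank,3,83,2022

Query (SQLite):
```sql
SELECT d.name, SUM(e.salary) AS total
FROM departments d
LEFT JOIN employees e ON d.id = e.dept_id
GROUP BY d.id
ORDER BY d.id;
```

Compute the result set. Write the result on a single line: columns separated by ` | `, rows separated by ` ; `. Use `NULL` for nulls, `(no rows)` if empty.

LEFT JOIN keeps every departments row; unmatched ones get NULL for employees columns.
Group by departments.id and compute SUM(e.salary). SUM over an all-NULL group is NULL.
  1: ids {1, 8, 10, 11, 12} → SUM(e.salary)=516
  2: ids {3} → SUM(e.salary)=98
  3: ids {4, 5, 9, 14} → SUM(e.salary)=366
  4: ids {2, 6, 7, 13} → SUM(e.salary)=329

Ops | 516 ; Marketing | 98 ; Engineering | 366 ; Research | 329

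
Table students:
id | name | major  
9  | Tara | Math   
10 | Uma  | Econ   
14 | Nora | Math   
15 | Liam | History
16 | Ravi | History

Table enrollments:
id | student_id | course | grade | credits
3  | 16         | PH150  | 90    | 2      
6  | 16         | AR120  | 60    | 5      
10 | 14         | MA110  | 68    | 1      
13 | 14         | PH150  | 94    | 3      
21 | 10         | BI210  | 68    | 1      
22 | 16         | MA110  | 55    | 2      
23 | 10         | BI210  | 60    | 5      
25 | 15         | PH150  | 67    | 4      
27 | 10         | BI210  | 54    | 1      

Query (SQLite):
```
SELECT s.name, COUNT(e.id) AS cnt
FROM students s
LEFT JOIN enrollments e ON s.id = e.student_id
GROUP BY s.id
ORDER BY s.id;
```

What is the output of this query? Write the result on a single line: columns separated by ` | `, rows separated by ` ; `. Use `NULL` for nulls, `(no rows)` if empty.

LEFT JOIN keeps every students row; unmatched ones get NULL for enrollments columns.
Group by students.id and compute COUNT(e.id). COUNT(col) of an all-NULL group is 0.
  9: ids {—} → COUNT(e.id)=0
  10: ids {21, 23, 27} → COUNT(e.id)=3
  14: ids {10, 13} → COUNT(e.id)=2
  15: ids {25} → COUNT(e.id)=1
  16: ids {3, 6, 22} → COUNT(e.id)=3

Tara | 0 ; Uma | 3 ; Nora | 2 ; Liam | 1 ; Ravi | 3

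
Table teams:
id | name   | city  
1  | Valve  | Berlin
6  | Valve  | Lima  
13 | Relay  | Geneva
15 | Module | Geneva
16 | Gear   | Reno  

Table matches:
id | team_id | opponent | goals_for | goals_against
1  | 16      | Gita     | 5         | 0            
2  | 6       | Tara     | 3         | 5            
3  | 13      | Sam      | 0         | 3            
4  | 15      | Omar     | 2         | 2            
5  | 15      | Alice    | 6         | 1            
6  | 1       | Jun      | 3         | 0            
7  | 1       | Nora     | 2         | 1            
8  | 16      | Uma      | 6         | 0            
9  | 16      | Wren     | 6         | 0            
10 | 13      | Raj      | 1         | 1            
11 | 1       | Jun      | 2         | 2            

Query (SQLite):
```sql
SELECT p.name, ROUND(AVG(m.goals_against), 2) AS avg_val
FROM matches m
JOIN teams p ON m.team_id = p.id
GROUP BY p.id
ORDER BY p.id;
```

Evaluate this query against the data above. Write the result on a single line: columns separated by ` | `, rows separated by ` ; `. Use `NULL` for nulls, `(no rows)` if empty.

Valve | 1 ; Valve | 5 ; Relay | 2 ; Module | 1.5 ; Gear | 0

Join each matches row to its teams via team_id.
Group joined rows by teams.id; compute ROUND(AVG(m.goals_against), 2) per group.
  1: ids {6, 7, 11} → ROUND(AVG(m.goals_against), 2)=1
  6: ids {2} → ROUND(AVG(m.goals_against), 2)=5
  13: ids {3, 10} → ROUND(AVG(m.goals_against), 2)=2
  15: ids {4, 5} → ROUND(AVG(m.goals_against), 2)=1.5
  16: ids {1, 8, 9} → ROUND(AVG(m.goals_against), 2)=0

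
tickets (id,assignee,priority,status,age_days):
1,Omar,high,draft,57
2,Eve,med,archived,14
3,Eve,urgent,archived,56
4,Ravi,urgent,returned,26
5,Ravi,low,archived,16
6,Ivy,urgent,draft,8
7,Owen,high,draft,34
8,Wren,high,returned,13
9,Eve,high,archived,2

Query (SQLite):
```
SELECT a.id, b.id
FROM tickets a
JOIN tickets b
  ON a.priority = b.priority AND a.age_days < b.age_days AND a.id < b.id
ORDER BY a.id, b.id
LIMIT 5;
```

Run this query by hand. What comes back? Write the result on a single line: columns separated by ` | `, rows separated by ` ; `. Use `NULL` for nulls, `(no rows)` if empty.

(no rows)

Pairs (a,b) with same priority, a.age_days < b.age_days, a.id < b.id.
priority groups: high:{1,7,8,9} low:{5} med:{2} urgent:{3,4,6}
Ordered by (a.id, b.id); first 5.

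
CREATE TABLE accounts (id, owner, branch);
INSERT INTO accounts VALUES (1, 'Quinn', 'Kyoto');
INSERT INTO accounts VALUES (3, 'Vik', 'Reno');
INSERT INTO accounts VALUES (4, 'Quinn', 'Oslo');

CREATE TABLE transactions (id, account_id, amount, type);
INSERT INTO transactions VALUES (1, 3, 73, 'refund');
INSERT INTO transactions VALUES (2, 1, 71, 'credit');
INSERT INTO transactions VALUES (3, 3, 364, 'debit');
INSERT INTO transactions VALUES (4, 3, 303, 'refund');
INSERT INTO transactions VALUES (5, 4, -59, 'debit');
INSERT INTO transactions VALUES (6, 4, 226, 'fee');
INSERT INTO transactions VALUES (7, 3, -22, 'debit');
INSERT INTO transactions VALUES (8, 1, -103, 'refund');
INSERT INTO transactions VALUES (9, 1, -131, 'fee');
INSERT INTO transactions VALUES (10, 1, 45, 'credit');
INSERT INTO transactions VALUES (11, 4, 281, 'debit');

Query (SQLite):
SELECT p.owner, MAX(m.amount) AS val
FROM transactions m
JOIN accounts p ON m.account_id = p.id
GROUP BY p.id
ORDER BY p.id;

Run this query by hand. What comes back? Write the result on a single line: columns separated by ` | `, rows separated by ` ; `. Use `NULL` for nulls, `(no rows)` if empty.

Quinn | 71 ; Vik | 364 ; Quinn | 281

Join each transactions row to its accounts via account_id.
Group joined rows by accounts.id; compute MAX(m.amount) per group.
  1: ids {2, 8, 9, 10} → MAX(m.amount)=71
  3: ids {1, 3, 4, 7} → MAX(m.amount)=364
  4: ids {5, 6, 11} → MAX(m.amount)=281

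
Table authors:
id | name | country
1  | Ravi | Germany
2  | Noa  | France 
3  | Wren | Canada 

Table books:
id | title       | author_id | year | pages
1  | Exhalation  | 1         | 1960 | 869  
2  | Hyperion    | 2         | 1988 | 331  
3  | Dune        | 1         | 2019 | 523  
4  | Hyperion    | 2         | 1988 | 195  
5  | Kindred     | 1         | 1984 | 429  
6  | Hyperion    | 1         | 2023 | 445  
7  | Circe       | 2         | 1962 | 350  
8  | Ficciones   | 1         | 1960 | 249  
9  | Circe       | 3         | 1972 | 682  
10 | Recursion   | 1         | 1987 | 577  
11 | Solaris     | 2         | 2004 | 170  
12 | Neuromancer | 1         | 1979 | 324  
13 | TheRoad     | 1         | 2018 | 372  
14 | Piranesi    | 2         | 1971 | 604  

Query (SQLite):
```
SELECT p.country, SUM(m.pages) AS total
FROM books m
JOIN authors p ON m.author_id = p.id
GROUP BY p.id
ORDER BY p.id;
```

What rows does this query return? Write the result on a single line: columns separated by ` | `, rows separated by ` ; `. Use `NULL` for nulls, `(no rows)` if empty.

Germany | 3788 ; France | 1650 ; Canada | 682

Join each books row to its authors via author_id.
Group joined rows by authors.id; compute SUM(m.pages) per group.
  1: ids {1, 3, 5, 6, 8, 10, 12, 13} → SUM(m.pages)=3788
  2: ids {2, 4, 7, 11, 14} → SUM(m.pages)=1650
  3: ids {9} → SUM(m.pages)=682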